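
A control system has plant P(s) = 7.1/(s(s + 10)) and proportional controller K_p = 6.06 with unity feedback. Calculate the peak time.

T_p = 0.74 s

Closed-loop characteristic equation: s² + 10s + 43.03 = 0, so ω_n = 6.559 rad/s and ζ = 10/(2·6.559) = 0.7623.
Damped frequency ω_d = ω_n√(1−ζ²) = 4.246 rad/s, so peak time T_p = π/ω_d = 0.74 s.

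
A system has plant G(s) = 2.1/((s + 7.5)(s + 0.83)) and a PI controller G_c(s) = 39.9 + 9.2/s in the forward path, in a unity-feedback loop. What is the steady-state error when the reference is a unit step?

0

The open loop G_c(s)G(s) has a pole at the origin (type 1), so the static position error constant is infinite and e_ss = 1/(1+∞) = 0.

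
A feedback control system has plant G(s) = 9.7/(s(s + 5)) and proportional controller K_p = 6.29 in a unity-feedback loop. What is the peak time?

Closed-loop characteristic equation: s² + 5s + 61.01 = 0, so ω_n = 7.811 rad/s and ζ = 5/(2·7.811) = 0.3201.
Damped frequency ω_d = ω_n√(1−ζ²) = 7.4 rad/s, so peak time T_p = π/ω_d = 0.425 s.

T_p = 0.425 s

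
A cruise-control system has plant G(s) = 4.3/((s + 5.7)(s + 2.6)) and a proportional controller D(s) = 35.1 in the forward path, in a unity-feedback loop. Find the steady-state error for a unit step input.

The loop is type 0. Static position error constant K_pos = D(0)·G(0) = 35.1·0.2901 = 10.18.
Steady-state error to a unit step: e_ss = 1/(1+K_pos) = 1/11.18 = 0.0894.

0.0894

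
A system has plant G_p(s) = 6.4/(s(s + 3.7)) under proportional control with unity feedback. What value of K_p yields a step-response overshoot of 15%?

K_p = 2

From %OS = 100·exp(−πζ/√(1−ζ²)) = 15%, ζ = −ln(0.15)/√(π²+ln²(0.15)) = 0.5169.
Characteristic equation s² + 3.7s + 6.4K_p = 0 gives ζ = 3.7/(2√(6.4K_p)).
Setting ζ = 0.5169: √(6.4K_p) = 3.7/(2·0.5169) = 3.579, so K_p = 12.81/6.4 = 2.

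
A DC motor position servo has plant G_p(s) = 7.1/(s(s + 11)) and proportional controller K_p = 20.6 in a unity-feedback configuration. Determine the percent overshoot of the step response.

20.1%

From 1 + K_pG_p(s) = 0: s² + 11s + 146.3 = 0 ⇒ ω_n = 12.09, ζ = 0.4548.
%OS = 100·exp(−πζ/√(1−ζ²)) = 100·exp(−π·0.4548/√0.7932) = 20.1%.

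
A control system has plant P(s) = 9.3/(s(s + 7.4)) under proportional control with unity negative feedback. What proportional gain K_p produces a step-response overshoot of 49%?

From %OS = 100·exp(−πζ/√(1−ζ²)) = 49%, ζ = −ln(0.49)/√(π²+ln²(0.49)) = 0.2214.
Characteristic equation s² + 7.4s + 9.3K_p = 0 gives ζ = 7.4/(2√(9.3K_p)).
Setting ζ = 0.2214: √(9.3K_p) = 7.4/(2·0.2214) = 16.71, so K_p = 279.2/9.3 = 30.

K_p = 30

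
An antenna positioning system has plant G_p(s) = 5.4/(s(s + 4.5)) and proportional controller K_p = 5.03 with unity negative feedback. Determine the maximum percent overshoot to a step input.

The closed-loop denominator s² + 4.5s + 27.16 gives ω_n = √27.16 = 5.212 and ζ = 4.5/(2ω_n) = 0.4317.
%OS = 100·exp(−πζ/√(1−ζ²)) = 100·exp(−π·0.4317/√0.8136) = 22.2%.

22.2%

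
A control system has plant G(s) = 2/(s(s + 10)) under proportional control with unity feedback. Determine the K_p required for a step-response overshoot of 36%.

From %OS = 100·exp(−πζ/√(1−ζ²)) = 36%, ζ = −ln(0.36)/√(π²+ln²(0.36)) = 0.3093.
Characteristic equation s² + 10s + 2K_p = 0 gives ζ = 10/(2√(2K_p)).
Setting ζ = 0.3093: √(2K_p) = 10/(2·0.3093) = 16.17, so K_p = 261.4/2 = 131.

K_p = 131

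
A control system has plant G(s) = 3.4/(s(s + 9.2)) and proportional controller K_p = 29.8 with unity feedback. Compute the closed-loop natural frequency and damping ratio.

ω_n = 10.1 rad/s, ζ = 0.457

1 + K_p·G(s) = 0 gives s² + 9.2s + 101.3 = 0.
Matching s² + 2ζω_n s + ω_n²: ω_n = √101.3 = 10.07 rad/s and 2ζω_n = 9.2, so ζ = 9.2/(2·10.07) = 0.457.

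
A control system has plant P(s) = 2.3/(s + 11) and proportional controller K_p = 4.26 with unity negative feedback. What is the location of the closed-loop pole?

Closed-loop transfer function: T(s) = K_p·P(s)/(1 + K_p·P(s)) = 9.798/(s + 11 + 9.798) = 9.798/(s + 20.8).
The closed-loop pole is at s = −20.8.

s = -20.8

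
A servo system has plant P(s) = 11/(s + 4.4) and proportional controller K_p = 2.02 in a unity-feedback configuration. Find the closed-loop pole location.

s = -26.62

Closed-loop transfer function: T(s) = K_p·P(s)/(1 + K_p·P(s)) = 22.22/(s + 4.4 + 22.22) = 22.22/(s + 26.62).
The closed-loop pole is at s = −26.62.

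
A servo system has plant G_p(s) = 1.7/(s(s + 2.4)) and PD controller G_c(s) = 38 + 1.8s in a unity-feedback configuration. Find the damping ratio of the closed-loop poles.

ζ = 0.34

Forward path: (38 + 1.8s)·1.7/(s(s+2.4)). The closed-loop characteristic equation is s² + (2.4 + 1.7·1.8)s + 1.7·38 = 0.
That is s² + 5.46s + 64.6 = 0, so ω_n = 8.037 rad/s and ζ = 5.46/(2·8.037) = 0.3397.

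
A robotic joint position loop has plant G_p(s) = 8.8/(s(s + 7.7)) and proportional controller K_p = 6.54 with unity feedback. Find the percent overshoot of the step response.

15.7%

Closed-loop characteristic equation: s² + 7.7s + 57.55 = 0, so ω_n = 7.586 rad/s and ζ = 7.7/(2·7.586) = 0.5075.
%OS = 100·exp(−πζ/√(1−ζ²)) = 100·exp(−π·0.5075/√0.7425) = 15.7%.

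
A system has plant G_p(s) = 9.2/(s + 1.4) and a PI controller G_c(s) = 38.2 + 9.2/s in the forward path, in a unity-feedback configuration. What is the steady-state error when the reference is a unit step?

0

The open loop G_c(s)G_p(s) has a pole at the origin (type 1), so the static position error constant is infinite and e_ss = 1/(1+∞) = 0.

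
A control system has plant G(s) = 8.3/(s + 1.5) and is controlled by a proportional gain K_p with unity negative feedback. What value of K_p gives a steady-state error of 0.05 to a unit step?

K_p = 3.43

For a type-0 loop with proportional control, e_ss = 1/(1 + K_p·G(0)).
G(0) = 5.533. Require 1/(1 + K_p·5.533) = 0.05, so 1 + 5.533·K_p = 20.
K_p = (20 − 1)/5.533 = 3.43.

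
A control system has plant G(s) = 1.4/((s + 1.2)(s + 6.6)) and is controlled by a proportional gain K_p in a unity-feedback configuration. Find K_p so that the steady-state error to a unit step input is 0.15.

Steady-state error for a unit step on this type-0 loop is 1/(1 + K_p·G(0)).
G(0) = 0.1768. Require 1/(1 + K_p·0.1768) = 0.15, so 1 + 0.1768·K_p = 6.667.
K_p = (6.667 − 1)/0.1768 = 32.1.

K_p = 32.1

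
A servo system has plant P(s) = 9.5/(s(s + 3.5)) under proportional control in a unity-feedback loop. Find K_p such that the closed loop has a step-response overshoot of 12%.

From %OS = 100·exp(−πζ/√(1−ζ²)) = 12%, ζ = −ln(0.12)/√(π²+ln²(0.12)) = 0.5594.
Characteristic equation s² + 3.5s + 9.5K_p = 0 gives ζ = 3.5/(2√(9.5K_p)).
Setting ζ = 0.5594: √(9.5K_p) = 3.5/(2·0.5594) = 3.128, so K_p = 9.786/9.5 = 1.03.

K_p = 1.03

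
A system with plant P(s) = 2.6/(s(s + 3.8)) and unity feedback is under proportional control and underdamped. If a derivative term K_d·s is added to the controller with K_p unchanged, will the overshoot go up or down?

decrease

The derivative term adds K·K_d to the s-coefficient of the characteristic equation, raising 2ζω_n while ω_n is unchanged; ζ increases, so overshoot decreases.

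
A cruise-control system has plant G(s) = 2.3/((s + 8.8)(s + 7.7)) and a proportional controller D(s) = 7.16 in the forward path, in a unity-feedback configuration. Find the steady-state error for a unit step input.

0.804

The loop is type 0. Static position error constant K_pos = D(0)·G(0) = 7.16·0.03394 = 0.243.
Steady-state error to a unit step: e_ss = 1/(1+K_pos) = 1/1.243 = 0.804.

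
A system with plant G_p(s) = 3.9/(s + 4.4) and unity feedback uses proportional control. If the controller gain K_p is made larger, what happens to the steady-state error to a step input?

decrease

e_ss = 1/(1 + K_p·G_p(0)); a larger K_p raises the denominator, so e_ss decreases.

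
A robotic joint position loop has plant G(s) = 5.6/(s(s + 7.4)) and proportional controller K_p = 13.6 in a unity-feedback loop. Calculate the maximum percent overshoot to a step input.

From 1 + K_pG(s) = 0: s² + 7.4s + 76.16 = 0 ⇒ ω_n = 8.727, ζ = 0.424.
%OS = 100·exp(−πζ/√(1−ζ²)) = 100·exp(−π·0.424/√0.8202) = 23%.

23%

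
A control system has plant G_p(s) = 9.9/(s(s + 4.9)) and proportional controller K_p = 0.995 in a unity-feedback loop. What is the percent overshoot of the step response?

From 1 + K_pG_p(s) = 0: s² + 4.9s + 9.851 = 0 ⇒ ω_n = 3.139, ζ = 0.7806.
%OS = 100·exp(−πζ/√(1−ζ²)) = 100·exp(−π·0.7806/√0.3906) = 1.98%.

1.98%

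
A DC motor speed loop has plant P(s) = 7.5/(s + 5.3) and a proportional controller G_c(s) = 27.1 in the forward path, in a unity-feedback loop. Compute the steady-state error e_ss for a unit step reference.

The loop is type 0. Static position error constant K_pos = G_c(0)·P(0) = 27.1·1.415 = 38.35.
Steady-state error to a unit step: e_ss = 1/(1+K_pos) = 1/39.35 = 0.0254.

0.0254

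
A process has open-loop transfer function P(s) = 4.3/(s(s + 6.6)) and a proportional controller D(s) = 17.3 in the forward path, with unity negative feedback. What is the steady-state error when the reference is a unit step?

0

The open loop D(s)P(s) has a pole at the origin (type 1), so the static position error constant is infinite and e_ss = 1/(1+∞) = 0.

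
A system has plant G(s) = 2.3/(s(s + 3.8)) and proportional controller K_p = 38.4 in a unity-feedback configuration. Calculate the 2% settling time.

T_s ≈ 2.11 s

The closed-loop denominator s² + 3.8s + 88.32 gives ω_n = √88.32 = 9.398 and ζ = 3.8/(2ω_n) = 0.2022.
2% settling time T_s ≈ 4/(ζω_n) = 4/1.9 = 2.11 s.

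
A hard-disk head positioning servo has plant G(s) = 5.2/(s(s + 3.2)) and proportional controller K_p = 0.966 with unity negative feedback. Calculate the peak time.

T_p = 2 s

Closed-loop characteristic equation: s² + 3.2s + 5.023 = 0, so ω_n = 2.241 rad/s and ζ = 3.2/(2·2.241) = 0.7139.
Damped frequency ω_d = ω_n√(1−ζ²) = 1.569 rad/s, so peak time T_p = π/ω_d = 2 s.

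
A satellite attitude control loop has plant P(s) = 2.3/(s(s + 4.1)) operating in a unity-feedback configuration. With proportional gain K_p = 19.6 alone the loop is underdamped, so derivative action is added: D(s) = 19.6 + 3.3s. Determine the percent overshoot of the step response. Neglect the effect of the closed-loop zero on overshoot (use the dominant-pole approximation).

Forward path: (19.6 + 3.3s)·2.3/(s(s+4.1)). The closed-loop characteristic equation is s² + (4.1 + 2.3·3.3)s + 2.3·19.6 = 0.
That is s² + 11.69s + 45.08 = 0, so ω_n = 6.714 rad/s and ζ = 11.69/(2·6.714) = 0.8705.
%OS = 100·exp(−πζ/√(1−ζ²)) = 0.386%.

0.386%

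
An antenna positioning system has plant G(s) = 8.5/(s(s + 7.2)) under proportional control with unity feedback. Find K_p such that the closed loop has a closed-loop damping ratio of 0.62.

Closed-loop characteristic equation: s² + 7.2s + K_p·8.5 = 0.
So ω_n = √(8.5K_p) and 2ζω_n = 7.2, giving ζ = 7.2/(2√(8.5K_p)).
Setting ζ = 0.62: √(8.5K_p) = 7.2/(2·0.62) = 5.806, so K_p = 33.71/8.5 = 3.97.

K_p = 3.97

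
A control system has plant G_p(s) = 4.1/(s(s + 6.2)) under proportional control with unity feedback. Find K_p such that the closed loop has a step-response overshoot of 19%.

K_p = 10.7

From %OS = 100·exp(−πζ/√(1−ζ²)) = 19%, ζ = −ln(0.19)/√(π²+ln²(0.19)) = 0.4673.
Characteristic equation s² + 6.2s + 4.1K_p = 0 gives ζ = 6.2/(2√(4.1K_p)).
Setting ζ = 0.4673: √(4.1K_p) = 6.2/(2·0.4673) = 6.633, so K_p = 44/4.1 = 10.7.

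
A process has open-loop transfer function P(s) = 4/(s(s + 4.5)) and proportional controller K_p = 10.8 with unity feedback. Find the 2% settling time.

T_s ≈ 1.78 s

Closed-loop characteristic equation: s² + 4.5s + 43.2 = 0, so ω_n = 6.573 rad/s and ζ = 4.5/(2·6.573) = 0.3423.
2% settling time T_s ≈ 4/(ζω_n) = 4/2.25 = 1.78 s.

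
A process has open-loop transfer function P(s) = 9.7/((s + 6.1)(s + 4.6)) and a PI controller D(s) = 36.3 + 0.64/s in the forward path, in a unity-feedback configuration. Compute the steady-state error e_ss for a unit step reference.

0

The open loop D(s)P(s) has a pole at the origin (type 1), so the static position error constant is infinite and e_ss = 1/(1+∞) = 0.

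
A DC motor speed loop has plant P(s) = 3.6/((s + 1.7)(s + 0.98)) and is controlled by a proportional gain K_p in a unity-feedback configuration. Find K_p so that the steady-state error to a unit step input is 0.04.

Steady-state error for a unit step on this type-0 loop is 1/(1 + K_p·P(0)).
P(0) = 2.161. Require 1/(1 + K_p·2.161) = 0.04, so 1 + 2.161·K_p = 25.
K_p = (25 − 1)/2.161 = 11.1.

K_p = 11.1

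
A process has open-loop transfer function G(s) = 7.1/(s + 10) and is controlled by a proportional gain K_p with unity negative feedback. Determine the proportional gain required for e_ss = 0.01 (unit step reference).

For a type-0 loop with proportional control, e_ss = 1/(1 + K_p·G(0)).
G(0) = 0.71. Require 1/(1 + K_p·0.71) = 0.01, so 1 + 0.71·K_p = 100.
K_p = (100 − 1)/0.71 = 139.

K_p = 139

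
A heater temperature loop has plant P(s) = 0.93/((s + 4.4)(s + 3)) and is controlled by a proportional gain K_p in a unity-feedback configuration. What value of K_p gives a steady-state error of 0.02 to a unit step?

The loop is type 0, so e_ss(step) = 1/(1 + K_pos) with K_pos = K_p·P(0).
P(0) = 0.07045. Require 1/(1 + K_p·0.07045) = 0.02, so 1 + 0.07045·K_p = 50.
K_p = (50 − 1)/0.07045 = 695.

K_p = 695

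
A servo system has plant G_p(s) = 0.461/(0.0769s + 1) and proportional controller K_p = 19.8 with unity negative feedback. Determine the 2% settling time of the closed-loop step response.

T_s ≈ 0.0304 s

Closed loop: T(s) = K_p·G_p/(1+K_p·G_p) = 9.128/(0.0769s + 1 + 9.128), with pole at s = −(1 + 9.128)/0.0769 = −131.7.
τ = 1/131.7 = 0.007593 s, so 2% settling time ≈ 4τ = 0.0304 s.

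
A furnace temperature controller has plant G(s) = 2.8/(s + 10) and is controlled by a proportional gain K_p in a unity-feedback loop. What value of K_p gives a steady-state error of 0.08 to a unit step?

K_p = 41.1

Steady-state error for a unit step on this type-0 loop is 1/(1 + K_p·G(0)).
G(0) = 0.28. Require 1/(1 + K_p·0.28) = 0.08, so 1 + 0.28·K_p = 12.5.
K_p = (12.5 − 1)/0.28 = 41.1.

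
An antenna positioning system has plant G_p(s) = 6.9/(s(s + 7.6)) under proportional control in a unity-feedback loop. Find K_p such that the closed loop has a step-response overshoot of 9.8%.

From %OS = 100·exp(−πζ/√(1−ζ²)) = 9.8%, ζ = −ln(0.098)/√(π²+ln²(0.098)) = 0.5945.
Characteristic equation s² + 7.6s + 6.9K_p = 0 gives ζ = 7.6/(2√(6.9K_p)).
Setting ζ = 0.5945: √(6.9K_p) = 7.6/(2·0.5945) = 6.392, so K_p = 40.85/6.9 = 5.92.

K_p = 5.92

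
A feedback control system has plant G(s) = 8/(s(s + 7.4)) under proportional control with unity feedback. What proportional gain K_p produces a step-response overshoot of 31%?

K_p = 14

From %OS = 100·exp(−πζ/√(1−ζ²)) = 31%, ζ = −ln(0.31)/√(π²+ln²(0.31)) = 0.3493.
Characteristic equation s² + 7.4s + 8K_p = 0 gives ζ = 7.4/(2√(8K_p)).
Setting ζ = 0.3493: √(8K_p) = 7.4/(2·0.3493) = 10.59, so K_p = 112.2/8 = 14.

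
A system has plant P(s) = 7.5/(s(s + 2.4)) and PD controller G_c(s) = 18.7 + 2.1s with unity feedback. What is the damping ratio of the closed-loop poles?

Forward path: (18.7 + 2.1s)·7.5/(s(s+2.4)). The closed-loop characteristic equation is s² + (2.4 + 7.5·2.1)s + 7.5·18.7 = 0.
That is s² + 18.15s + 140.2 = 0, so ω_n = 11.84 rad/s and ζ = 18.15/(2·11.84) = 0.7663.

ζ = 0.766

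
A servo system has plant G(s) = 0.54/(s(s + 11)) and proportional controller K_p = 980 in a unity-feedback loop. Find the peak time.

T_p = 0.141 s

Closed-loop characteristic equation: s² + 11s + 529.2 = 0, so ω_n = 23 rad/s and ζ = 11/(2·23) = 0.2391.
Damped frequency ω_d = ω_n√(1−ζ²) = 22.34 rad/s, so peak time T_p = π/ω_d = 0.141 s.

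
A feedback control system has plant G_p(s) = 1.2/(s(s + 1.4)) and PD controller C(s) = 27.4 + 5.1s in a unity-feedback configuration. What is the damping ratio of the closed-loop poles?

Forward path: (27.4 + 5.1s)·1.2/(s(s+1.4)). The closed-loop characteristic equation is s² + (1.4 + 1.2·5.1)s + 1.2·27.4 = 0.
That is s² + 7.52s + 32.88 = 0, so ω_n = 5.734 rad/s and ζ = 7.52/(2·5.734) = 0.6557.

ζ = 0.656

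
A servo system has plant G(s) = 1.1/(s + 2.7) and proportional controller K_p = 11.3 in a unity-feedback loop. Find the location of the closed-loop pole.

Closed-loop transfer function: T(s) = K_p·G(s)/(1 + K_p·G(s)) = 12.43/(s + 2.7 + 12.43) = 12.43/(s + 15.13).
The closed-loop pole is at s = −15.13.

s = -15.13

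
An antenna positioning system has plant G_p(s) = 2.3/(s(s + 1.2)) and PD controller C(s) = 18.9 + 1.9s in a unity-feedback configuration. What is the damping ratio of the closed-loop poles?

ζ = 0.422

Forward path: (18.9 + 1.9s)·2.3/(s(s+1.2)). The closed-loop characteristic equation is s² + (1.2 + 2.3·1.9)s + 2.3·18.9 = 0.
That is s² + 5.57s + 43.47 = 0, so ω_n = 6.593 rad/s and ζ = 5.57/(2·6.593) = 0.4224.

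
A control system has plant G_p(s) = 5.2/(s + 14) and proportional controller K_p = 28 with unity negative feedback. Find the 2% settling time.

Closed-loop transfer function: T(s) = K_p·G_p(s)/(1 + K_p·G_p(s)) = 145.6/(s + 14 + 145.6) = 145.6/(s + 159.6).
Time constant τ = 1/159.6 = 0.006266 s, so the 2% settling time is about 4τ = 0.0251 s.

T_s ≈ 0.0251 s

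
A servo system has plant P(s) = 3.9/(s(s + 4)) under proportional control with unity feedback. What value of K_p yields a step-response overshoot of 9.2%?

From %OS = 100·exp(−πζ/√(1−ζ²)) = 9.2%, ζ = −ln(0.092)/√(π²+ln²(0.092)) = 0.6048.
Characteristic equation s² + 4s + 3.9K_p = 0 gives ζ = 4/(2√(3.9K_p)).
Setting ζ = 0.6048: √(3.9K_p) = 4/(2·0.6048) = 3.307, so K_p = 10.93/3.9 = 2.8.

K_p = 2.8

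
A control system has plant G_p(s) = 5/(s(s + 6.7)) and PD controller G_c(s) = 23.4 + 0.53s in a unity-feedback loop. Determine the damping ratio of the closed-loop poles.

Forward path: (23.4 + 0.53s)·5/(s(s+6.7)). The closed-loop characteristic equation is s² + (6.7 + 5·0.53)s + 5·23.4 = 0.
That is s² + 9.35s + 117 = 0, so ω_n = 10.82 rad/s and ζ = 9.35/(2·10.82) = 0.4322.

ζ = 0.432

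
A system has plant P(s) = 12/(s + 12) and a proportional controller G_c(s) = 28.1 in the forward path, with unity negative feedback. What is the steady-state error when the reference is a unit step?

0.0344

The loop is type 0. Static position error constant K_pos = G_c(0)·P(0) = 28.1·1 = 28.1.
Steady-state error to a unit step: e_ss = 1/(1+K_pos) = 1/29.1 = 0.0344.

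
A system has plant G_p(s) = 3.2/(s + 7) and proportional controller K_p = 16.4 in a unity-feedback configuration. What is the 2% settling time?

T_s ≈ 0.0672 s

Closed-loop transfer function: T(s) = K_p·G_p(s)/(1 + K_p·G_p(s)) = 52.48/(s + 7 + 52.48) = 52.48/(s + 59.48).
Time constant τ = 1/59.48 = 0.01681 s, so the 2% settling time is about 4τ = 0.0672 s.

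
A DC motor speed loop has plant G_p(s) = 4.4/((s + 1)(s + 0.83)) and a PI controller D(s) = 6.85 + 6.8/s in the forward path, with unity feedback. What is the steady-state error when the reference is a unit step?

0

The open loop D(s)G_p(s) has a pole at the origin (type 1), so the static position error constant is infinite and e_ss = 1/(1+∞) = 0.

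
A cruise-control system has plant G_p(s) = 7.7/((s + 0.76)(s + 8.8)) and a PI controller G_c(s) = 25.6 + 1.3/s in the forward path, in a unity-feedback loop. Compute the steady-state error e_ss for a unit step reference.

The open loop G_c(s)G_p(s) has a pole at the origin (type 1), so the static position error constant is infinite and e_ss = 1/(1+∞) = 0.

0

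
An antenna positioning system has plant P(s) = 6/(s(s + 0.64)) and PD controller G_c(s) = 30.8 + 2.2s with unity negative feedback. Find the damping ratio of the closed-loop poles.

Forward path: (30.8 + 2.2s)·6/(s(s+0.64)). The closed-loop characteristic equation is s² + (0.64 + 6·2.2)s + 6·30.8 = 0.
That is s² + 13.84s + 184.8 = 0, so ω_n = 13.59 rad/s and ζ = 13.84/(2·13.59) = 0.509.

ζ = 0.509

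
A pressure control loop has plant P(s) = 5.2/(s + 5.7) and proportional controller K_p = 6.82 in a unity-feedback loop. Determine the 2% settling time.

Closed-loop transfer function: T(s) = K_p·P(s)/(1 + K_p·P(s)) = 35.46/(s + 5.7 + 35.46) = 35.46/(s + 41.16).
Time constant τ = 1/41.16 = 0.02429 s, so the 2% settling time is about 4τ = 0.0972 s.

T_s ≈ 0.0972 s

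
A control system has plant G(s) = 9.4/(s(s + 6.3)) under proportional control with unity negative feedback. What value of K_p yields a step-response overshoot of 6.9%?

From %OS = 100·exp(−πζ/√(1−ζ²)) = 6.9%, ζ = −ln(0.069)/√(π²+ln²(0.069)) = 0.6481.
Characteristic equation s² + 6.3s + 9.4K_p = 0 gives ζ = 6.3/(2√(9.4K_p)).
Setting ζ = 0.6481: √(9.4K_p) = 6.3/(2·0.6481) = 4.86, so K_p = 23.62/9.4 = 2.51.

K_p = 2.51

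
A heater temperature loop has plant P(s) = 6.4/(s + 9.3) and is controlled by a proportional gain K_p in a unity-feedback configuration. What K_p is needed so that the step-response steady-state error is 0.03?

K_p = 47

The loop is type 0, so e_ss(step) = 1/(1 + K_pos) with K_pos = K_p·P(0).
P(0) = 0.6882. Require 1/(1 + K_p·0.6882) = 0.03, so 1 + 0.6882·K_p = 33.33.
K_p = (33.33 − 1)/0.6882 = 47.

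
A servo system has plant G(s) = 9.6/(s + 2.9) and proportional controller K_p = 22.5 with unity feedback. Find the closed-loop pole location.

Closed-loop transfer function: T(s) = K_p·G(s)/(1 + K_p·G(s)) = 216/(s + 2.9 + 216) = 216/(s + 218.9).
The closed-loop pole is at s = −218.9.

s = -218.9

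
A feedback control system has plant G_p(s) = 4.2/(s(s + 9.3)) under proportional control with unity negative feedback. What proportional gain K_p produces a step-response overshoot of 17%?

From %OS = 100·exp(−πζ/√(1−ζ²)) = 17%, ζ = −ln(0.17)/√(π²+ln²(0.17)) = 0.4913.
Characteristic equation s² + 9.3s + 4.2K_p = 0 gives ζ = 9.3/(2√(4.2K_p)).
Setting ζ = 0.4913: √(4.2K_p) = 9.3/(2·0.4913) = 9.465, so K_p = 89.59/4.2 = 21.3.

K_p = 21.3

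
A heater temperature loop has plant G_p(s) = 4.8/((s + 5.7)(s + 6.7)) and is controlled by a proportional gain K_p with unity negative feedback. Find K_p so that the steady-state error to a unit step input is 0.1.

K_p = 71.6

For a type-0 loop with proportional control, e_ss = 1/(1 + K_p·G_p(0)).
G_p(0) = 0.1257. Require 1/(1 + K_p·0.1257) = 0.1, so 1 + 0.1257·K_p = 10.
K_p = (10 − 1)/0.1257 = 71.6.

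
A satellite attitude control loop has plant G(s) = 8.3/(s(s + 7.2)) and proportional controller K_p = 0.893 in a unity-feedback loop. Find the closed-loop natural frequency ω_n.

The closed-loop denominator is s(s+7.2) + 0.893·8.3 = s² + 7.2s + 7.412.
So ω_n² = 7.412 ⇒ ω_n = 2.722 rad/s, and ζ = 7.2/(2ω_n) = 1.32.

ω_n = 2.72 rad/s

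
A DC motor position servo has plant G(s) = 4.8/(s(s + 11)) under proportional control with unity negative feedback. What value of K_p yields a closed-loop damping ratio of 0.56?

Closed-loop characteristic equation: s² + 11s + K_p·4.8 = 0.
So ω_n = √(4.8K_p) and 2ζω_n = 11, giving ζ = 11/(2√(4.8K_p)).
Setting ζ = 0.56: √(4.8K_p) = 11/(2·0.56) = 9.821, so K_p = 96.46/4.8 = 20.1.

K_p = 20.1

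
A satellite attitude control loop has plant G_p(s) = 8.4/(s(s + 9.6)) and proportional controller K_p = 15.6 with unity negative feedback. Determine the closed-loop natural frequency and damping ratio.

ω_n = 11.4 rad/s, ζ = 0.419

With unity feedback the closed-loop characteristic equation is s² + 9.6s + 15.6·8.4 = s² + 9.6s + 131 = 0.
So ω_n² = 131 ⇒ ω_n = 11.45 rad/s, and ζ = 9.6/(2ω_n) = 0.419.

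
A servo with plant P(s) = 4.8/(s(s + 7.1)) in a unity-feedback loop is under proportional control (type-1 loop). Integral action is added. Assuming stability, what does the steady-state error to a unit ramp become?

The integrator raises the loop to type 2, so K_v → ∞ and e_ss to a ramp is zero.

0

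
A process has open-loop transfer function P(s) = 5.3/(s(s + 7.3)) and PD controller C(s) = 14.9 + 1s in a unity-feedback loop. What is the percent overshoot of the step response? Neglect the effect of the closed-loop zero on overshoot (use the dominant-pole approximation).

Forward path: (14.9 + 1s)·5.3/(s(s+7.3)). The closed-loop characteristic equation is s² + (7.3 + 5.3·1)s + 5.3·14.9 = 0.
That is s² + 12.6s + 78.97 = 0, so ω_n = 8.887 rad/s and ζ = 12.6/(2·8.887) = 0.7089.
%OS = 100·exp(−πζ/√(1−ζ²)) = 4.25%.

4.25%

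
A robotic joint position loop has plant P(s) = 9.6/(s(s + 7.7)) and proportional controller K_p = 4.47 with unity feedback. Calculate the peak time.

The closed-loop denominator s² + 7.7s + 42.91 gives ω_n = √42.91 = 6.551 and ζ = 7.7/(2ω_n) = 0.5877.
Damped frequency ω_d = ω_n√(1−ζ²) = 5.3 rad/s, so peak time T_p = π/ω_d = 0.593 s.

T_p = 0.593 s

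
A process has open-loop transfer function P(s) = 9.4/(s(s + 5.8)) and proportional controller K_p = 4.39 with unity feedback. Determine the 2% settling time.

T_s ≈ 1.38 s

From 1 + K_pP(s) = 0: s² + 5.8s + 41.27 = 0 ⇒ ω_n = 6.424, ζ = 0.4514.
2% settling time T_s ≈ 4/(ζω_n) = 4/2.9 = 1.38 s.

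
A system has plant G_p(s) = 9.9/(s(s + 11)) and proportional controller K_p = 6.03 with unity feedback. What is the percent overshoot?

4.14%

Closed-loop characteristic equation: s² + 11s + 59.7 = 0, so ω_n = 7.726 rad/s and ζ = 11/(2·7.726) = 0.7118.
%OS = 100·exp(−πζ/√(1−ζ²)) = 100·exp(−π·0.7118/√0.4933) = 4.14%.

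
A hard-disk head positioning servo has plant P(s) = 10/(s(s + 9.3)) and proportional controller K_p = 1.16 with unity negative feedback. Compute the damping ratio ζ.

1 + K_p·P(s) = 0 gives s² + 9.3s + 11.6 = 0.
Matching s² + 2ζω_n s + ω_n²: ω_n = √11.6 = 3.406 rad/s and 2ζω_n = 9.3, so ζ = 9.3/(2·3.406) = 1.37.

ζ = 1.37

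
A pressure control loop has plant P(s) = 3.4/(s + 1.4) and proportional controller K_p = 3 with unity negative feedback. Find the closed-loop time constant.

τ = 0.0862 s

Closed-loop transfer function: T(s) = K_p·P(s)/(1 + K_p·P(s)) = 10.2/(s + 1.4 + 10.2) = 10.2/(s + 11.6).
Time constant τ = 1/11.6 = 0.0862 s.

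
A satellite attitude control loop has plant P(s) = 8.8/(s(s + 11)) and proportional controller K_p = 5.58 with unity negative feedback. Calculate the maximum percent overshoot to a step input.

1.87%

From 1 + K_pP(s) = 0: s² + 11s + 49.1 = 0 ⇒ ω_n = 7.007, ζ = 0.7849.
%OS = 100·exp(−πζ/√(1−ζ²)) = 100·exp(−π·0.7849/√0.384) = 1.87%.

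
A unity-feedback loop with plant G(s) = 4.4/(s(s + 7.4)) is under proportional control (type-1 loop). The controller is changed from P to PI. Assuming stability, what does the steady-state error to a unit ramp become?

0

The integrator raises the loop to type 2, so K_v → ∞ and e_ss to a ramp is zero.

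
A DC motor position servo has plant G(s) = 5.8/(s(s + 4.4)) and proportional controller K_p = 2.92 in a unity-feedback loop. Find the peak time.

T_p = 0.903 s

The closed-loop denominator s² + 4.4s + 16.94 gives ω_n = √16.94 = 4.115 and ζ = 4.4/(2ω_n) = 0.5346.
Damped frequency ω_d = ω_n√(1−ζ²) = 3.478 rad/s, so peak time T_p = π/ω_d = 0.903 s.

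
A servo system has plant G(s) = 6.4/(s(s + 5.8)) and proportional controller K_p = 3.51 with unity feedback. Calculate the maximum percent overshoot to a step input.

8.8%

From 1 + K_pG(s) = 0: s² + 5.8s + 22.46 = 0 ⇒ ω_n = 4.74, ζ = 0.6119.
%OS = 100·exp(−πζ/√(1−ζ²)) = 100·exp(−π·0.6119/√0.6256) = 8.8%.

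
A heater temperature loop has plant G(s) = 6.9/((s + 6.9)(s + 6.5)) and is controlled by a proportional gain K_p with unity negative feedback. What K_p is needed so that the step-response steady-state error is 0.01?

For a type-0 loop with proportional control, e_ss = 1/(1 + K_p·G(0)).
G(0) = 0.1538. Require 1/(1 + K_p·0.1538) = 0.01, so 1 + 0.1538·K_p = 100.
K_p = (100 − 1)/0.1538 = 644.

K_p = 644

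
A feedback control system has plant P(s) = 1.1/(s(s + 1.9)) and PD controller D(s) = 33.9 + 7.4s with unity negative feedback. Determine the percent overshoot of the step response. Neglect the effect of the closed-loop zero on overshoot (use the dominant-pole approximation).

1.07%

Forward path: (33.9 + 7.4s)·1.1/(s(s+1.9)). The closed-loop characteristic equation is s² + (1.9 + 1.1·7.4)s + 1.1·33.9 = 0.
That is s² + 10.04s + 37.29 = 0, so ω_n = 6.107 rad/s and ζ = 10.04/(2·6.107) = 0.8221.
%OS = 100·exp(−πζ/√(1−ζ²)) = 1.07%.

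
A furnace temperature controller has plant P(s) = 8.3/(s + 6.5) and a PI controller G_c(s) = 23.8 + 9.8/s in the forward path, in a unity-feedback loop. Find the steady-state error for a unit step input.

0

The open loop G_c(s)P(s) has a pole at the origin (type 1), so the static position error constant is infinite and e_ss = 1/(1+∞) = 0.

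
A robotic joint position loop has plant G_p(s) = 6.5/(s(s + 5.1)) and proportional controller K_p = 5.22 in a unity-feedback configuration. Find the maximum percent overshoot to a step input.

21.7%

Closed-loop characteristic equation: s² + 5.1s + 33.93 = 0, so ω_n = 5.825 rad/s and ζ = 5.1/(2·5.825) = 0.4378.
%OS = 100·exp(−πζ/√(1−ζ²)) = 100·exp(−π·0.4378/√0.8084) = 21.7%.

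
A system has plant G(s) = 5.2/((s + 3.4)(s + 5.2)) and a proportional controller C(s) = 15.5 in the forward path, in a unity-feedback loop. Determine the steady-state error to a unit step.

0.18

The loop is type 0. Static position error constant K_pos = C(0)·G(0) = 15.5·0.2941 = 4.559.
Steady-state error to a unit step: e_ss = 1/(1+K_pos) = 1/5.559 = 0.18.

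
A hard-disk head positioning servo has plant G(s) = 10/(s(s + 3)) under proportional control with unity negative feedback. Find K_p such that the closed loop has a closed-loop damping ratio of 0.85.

K_p = 0.311

Closed-loop characteristic equation: s² + 3s + K_p·10 = 0.
So ω_n = √(10K_p) and 2ζω_n = 3, giving ζ = 3/(2√(10K_p)).
Setting ζ = 0.85: √(10K_p) = 3/(2·0.85) = 1.765, so K_p = 3.114/10 = 0.311.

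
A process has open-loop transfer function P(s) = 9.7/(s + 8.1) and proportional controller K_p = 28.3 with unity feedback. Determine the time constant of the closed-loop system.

Closed-loop transfer function: T(s) = K_p·P(s)/(1 + K_p·P(s)) = 274.5/(s + 8.1 + 274.5) = 274.5/(s + 282.6).
Time constant τ = 1/282.6 = 0.00354 s.

τ = 0.00354 s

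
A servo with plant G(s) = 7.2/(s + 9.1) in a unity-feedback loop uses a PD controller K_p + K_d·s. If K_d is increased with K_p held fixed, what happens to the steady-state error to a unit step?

At s = 0 the derivative term contributes nothing: C(0) = K_p regardless of K_d, so K_pos = K_p·G(0) and e_ss are unchanged.

unchanged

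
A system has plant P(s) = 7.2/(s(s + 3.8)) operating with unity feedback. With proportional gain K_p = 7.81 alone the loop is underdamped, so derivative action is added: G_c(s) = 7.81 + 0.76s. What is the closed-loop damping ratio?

ζ = 0.618

Forward path: (7.81 + 0.76s)·7.2/(s(s+3.8)). The closed-loop characteristic equation is s² + (3.8 + 7.2·0.76)s + 7.2·7.81 = 0.
That is s² + 9.272s + 56.23 = 0, so ω_n = 7.499 rad/s and ζ = 9.272/(2·7.499) = 0.6182.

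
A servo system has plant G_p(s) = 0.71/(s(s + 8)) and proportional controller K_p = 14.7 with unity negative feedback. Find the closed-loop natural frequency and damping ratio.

ω_n = 3.23 rad/s, ζ = 1.24

1 + K_p·G_p(s) = 0 gives s² + 8s + 10.44 = 0.
Matching s² + 2ζω_n s + ω_n²: ω_n = √10.44 = 3.231 rad/s and 2ζω_n = 8, so ζ = 8/(2·3.231) = 1.24.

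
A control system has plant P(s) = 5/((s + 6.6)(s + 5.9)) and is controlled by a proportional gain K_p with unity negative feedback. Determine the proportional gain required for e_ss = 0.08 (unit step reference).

K_p = 89.6

The loop is type 0, so e_ss(step) = 1/(1 + K_pos) with K_pos = K_p·P(0).
P(0) = 0.1284. Require 1/(1 + K_p·0.1284) = 0.08, so 1 + 0.1284·K_p = 12.5.
K_p = (12.5 − 1)/0.1284 = 89.6.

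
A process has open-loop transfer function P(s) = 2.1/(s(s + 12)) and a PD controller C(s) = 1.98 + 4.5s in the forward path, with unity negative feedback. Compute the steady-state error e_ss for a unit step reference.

The open loop C(s)P(s) has a pole at the origin (type 1), so the static position error constant is infinite and e_ss = 1/(1+∞) = 0.

0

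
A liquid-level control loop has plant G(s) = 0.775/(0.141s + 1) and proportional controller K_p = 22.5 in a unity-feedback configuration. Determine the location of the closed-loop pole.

s = -130.8

Closed loop: T(s) = K_p·G/(1+K_p·G) = 17.44/(0.141s + 1 + 17.44), with pole at s = −(1 + 17.44)/0.141 = −130.8.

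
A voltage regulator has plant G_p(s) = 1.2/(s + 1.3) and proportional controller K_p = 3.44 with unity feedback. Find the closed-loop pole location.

s = -5.428

Closed-loop transfer function: T(s) = K_p·G_p(s)/(1 + K_p·G_p(s)) = 4.128/(s + 1.3 + 4.128) = 4.128/(s + 5.428).
The closed-loop pole is at s = −5.428.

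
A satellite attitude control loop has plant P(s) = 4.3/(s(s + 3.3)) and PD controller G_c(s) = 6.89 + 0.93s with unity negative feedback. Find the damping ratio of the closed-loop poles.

ζ = 0.67

Forward path: (6.89 + 0.93s)·4.3/(s(s+3.3)). The closed-loop characteristic equation is s² + (3.3 + 4.3·0.93)s + 4.3·6.89 = 0.
That is s² + 7.299s + 29.63 = 0, so ω_n = 5.443 rad/s and ζ = 7.299/(2·5.443) = 0.6705.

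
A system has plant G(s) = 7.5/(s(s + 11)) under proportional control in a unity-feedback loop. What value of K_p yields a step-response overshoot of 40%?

K_p = 51.4

From %OS = 100·exp(−πζ/√(1−ζ²)) = 40%, ζ = −ln(0.4)/√(π²+ln²(0.4)) = 0.28.
Characteristic equation s² + 11s + 7.5K_p = 0 gives ζ = 11/(2√(7.5K_p)).
Setting ζ = 0.28: √(7.5K_p) = 11/(2·0.28) = 19.64, so K_p = 385.8/7.5 = 51.4.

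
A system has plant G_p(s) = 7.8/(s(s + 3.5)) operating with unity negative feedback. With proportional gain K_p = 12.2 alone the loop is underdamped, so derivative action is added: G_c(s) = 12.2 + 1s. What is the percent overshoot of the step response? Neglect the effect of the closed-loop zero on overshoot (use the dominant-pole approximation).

Forward path: (12.2 + 1s)·7.8/(s(s+3.5)). The closed-loop characteristic equation is s² + (3.5 + 7.8·1)s + 7.8·12.2 = 0.
That is s² + 11.3s + 95.16 = 0, so ω_n = 9.755 rad/s and ζ = 11.3/(2·9.755) = 0.5792.
%OS = 100·exp(−πζ/√(1−ζ²)) = 10.7%.

10.7%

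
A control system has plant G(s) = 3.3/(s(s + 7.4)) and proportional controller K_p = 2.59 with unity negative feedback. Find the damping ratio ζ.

With unity feedback the closed-loop characteristic equation is s² + 7.4s + 2.59·3.3 = s² + 7.4s + 8.547 = 0.
So ω_n² = 8.547 ⇒ ω_n = 2.924 rad/s, and ζ = 7.4/(2ω_n) = 1.27.

ζ = 1.27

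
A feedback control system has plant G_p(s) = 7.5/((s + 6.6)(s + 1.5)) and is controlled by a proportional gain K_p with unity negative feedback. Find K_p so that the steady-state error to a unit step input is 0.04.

The loop is type 0, so e_ss(step) = 1/(1 + K_pos) with K_pos = K_p·G_p(0).
G_p(0) = 0.7576. Require 1/(1 + K_p·0.7576) = 0.04, so 1 + 0.7576·K_p = 25.
K_p = (25 − 1)/0.7576 = 31.7.

K_p = 31.7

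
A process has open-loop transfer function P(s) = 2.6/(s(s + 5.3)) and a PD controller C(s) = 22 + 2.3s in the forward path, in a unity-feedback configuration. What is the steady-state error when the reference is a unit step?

The open loop C(s)P(s) has a pole at the origin (type 1), so the static position error constant is infinite and e_ss = 1/(1+∞) = 0.

0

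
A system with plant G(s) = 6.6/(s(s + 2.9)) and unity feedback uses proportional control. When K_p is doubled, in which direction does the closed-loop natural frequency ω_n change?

increase

ω_n = √(6.6·K_p), which grows with K_p.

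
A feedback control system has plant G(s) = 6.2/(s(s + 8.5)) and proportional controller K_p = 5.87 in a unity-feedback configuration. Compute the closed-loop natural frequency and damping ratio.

ω_n = 6.03 rad/s, ζ = 0.704

With unity feedback the closed-loop characteristic equation is s² + 8.5s + 5.87·6.2 = s² + 8.5s + 36.39 = 0.
So ω_n² = 36.39 ⇒ ω_n = 6.033 rad/s, and ζ = 8.5/(2ω_n) = 0.704.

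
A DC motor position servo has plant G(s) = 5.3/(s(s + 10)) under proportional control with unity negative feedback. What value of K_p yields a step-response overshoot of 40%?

From %OS = 100·exp(−πζ/√(1−ζ²)) = 40%, ζ = −ln(0.4)/√(π²+ln²(0.4)) = 0.28.
Characteristic equation s² + 10s + 5.3K_p = 0 gives ζ = 10/(2√(5.3K_p)).
Setting ζ = 0.28: √(5.3K_p) = 10/(2·0.28) = 17.86, so K_p = 318.9/5.3 = 60.2.

K_p = 60.2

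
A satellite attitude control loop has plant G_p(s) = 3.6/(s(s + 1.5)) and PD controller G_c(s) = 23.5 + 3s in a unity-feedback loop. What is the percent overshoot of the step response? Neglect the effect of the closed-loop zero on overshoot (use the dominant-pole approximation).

5.93%

Forward path: (23.5 + 3s)·3.6/(s(s+1.5)). The closed-loop characteristic equation is s² + (1.5 + 3.6·3)s + 3.6·23.5 = 0.
That is s² + 12.3s + 84.6 = 0, so ω_n = 9.198 rad/s and ζ = 12.3/(2·9.198) = 0.6686.
%OS = 100·exp(−πζ/√(1−ζ²)) = 5.93%.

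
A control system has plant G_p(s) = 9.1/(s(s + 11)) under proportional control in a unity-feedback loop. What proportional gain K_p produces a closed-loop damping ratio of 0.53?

K_p = 11.8

Closed-loop characteristic equation: s² + 11s + K_p·9.1 = 0.
So ω_n = √(9.1K_p) and 2ζω_n = 11, giving ζ = 11/(2√(9.1K_p)).
Setting ζ = 0.53: √(9.1K_p) = 11/(2·0.53) = 10.38, so K_p = 107.7/9.1 = 11.8.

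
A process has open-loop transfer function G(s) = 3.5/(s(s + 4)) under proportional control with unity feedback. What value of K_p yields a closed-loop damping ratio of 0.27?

K_p = 15.7

Closed-loop characteristic equation: s² + 4s + K_p·3.5 = 0.
So ω_n = √(3.5K_p) and 2ζω_n = 4, giving ζ = 4/(2√(3.5K_p)).
Setting ζ = 0.27: √(3.5K_p) = 4/(2·0.27) = 7.407, so K_p = 54.87/3.5 = 15.7.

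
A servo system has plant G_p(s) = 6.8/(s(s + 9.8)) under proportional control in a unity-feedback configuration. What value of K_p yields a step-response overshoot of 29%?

K_p = 26.3

From %OS = 100·exp(−πζ/√(1−ζ²)) = 29%, ζ = −ln(0.29)/√(π²+ln²(0.29)) = 0.3666.
Characteristic equation s² + 9.8s + 6.8K_p = 0 gives ζ = 9.8/(2√(6.8K_p)).
Setting ζ = 0.3666: √(6.8K_p) = 9.8/(2·0.3666) = 13.37, so K_p = 178.7/6.8 = 26.3.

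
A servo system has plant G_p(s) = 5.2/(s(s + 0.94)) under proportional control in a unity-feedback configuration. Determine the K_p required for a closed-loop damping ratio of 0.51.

K_p = 0.163

Closed-loop characteristic equation: s² + 0.94s + K_p·5.2 = 0.
So ω_n = √(5.2K_p) and 2ζω_n = 0.94, giving ζ = 0.94/(2√(5.2K_p)).
Setting ζ = 0.51: √(5.2K_p) = 0.94/(2·0.51) = 0.9216, so K_p = 0.8493/5.2 = 0.163.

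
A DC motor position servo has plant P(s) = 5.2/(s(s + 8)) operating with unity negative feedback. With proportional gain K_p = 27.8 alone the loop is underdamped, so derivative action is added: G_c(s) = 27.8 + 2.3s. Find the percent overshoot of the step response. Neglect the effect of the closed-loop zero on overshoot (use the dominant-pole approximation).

Forward path: (27.8 + 2.3s)·5.2/(s(s+8)). The closed-loop characteristic equation is s² + (8 + 5.2·2.3)s + 5.2·27.8 = 0.
That is s² + 19.96s + 144.6 = 0, so ω_n = 12.02 rad/s and ζ = 19.96/(2·12.02) = 0.8301.
%OS = 100·exp(−πζ/√(1−ζ²)) = 0.932%.

0.932%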